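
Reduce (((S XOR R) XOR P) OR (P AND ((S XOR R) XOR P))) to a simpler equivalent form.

By absorption (E OR (E AND v) = E):
= ((S XOR R) XOR P)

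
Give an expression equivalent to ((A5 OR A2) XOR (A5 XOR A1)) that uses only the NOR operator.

((((((A5 NOR A2) NOR (A5 NOR A2)) NOR ((((A5 NOR A1) NOR (A5 NOR A1)) NOR ((A5 NOR A1) NOR (A5 NOR A1))) NOR ((((A5 NOR A5) NOR (A1 NOR A1)) NOR ((A5 NOR A5) NOR (A1 NOR A1))) NOR (((A5 NOR A5) NOR (A1 NOR A1)) NOR ((A5 NOR A5) NOR (A1 NOR A1)))))) NOR (((A5 NOR A2) NOR (A5 NOR A2)) NOR ((((A5 NOR A1) NOR (A5 NOR A1)) NOR ((A5 NOR A1) NOR (A5 NOR A1))) NOR ((((A5 NOR A5) NOR (A1 NOR A1)) NOR ((A5 NOR A5) NOR (A1 NOR A1))) NOR (((A5 NOR A5) NOR (A1 NOR A1)) NOR ((A5 NOR A5) NOR (A1 NOR A1))))))) NOR ((((A5 NOR A2) NOR (A5 NOR A2)) NOR ((((A5 NOR A1) NOR (A5 NOR A1)) NOR ((A5 NOR A1) NOR (A5 NOR A1))) NOR ((((A5 NOR A5) NOR (A1 NOR A1)) NOR ((A5 NOR A5) NOR (A1 NOR A1))) NOR (((A5 NOR A5) NOR (A1 NOR A1)) NOR ((A5 NOR A5) NOR (A1 NOR A1)))))) NOR (((A5 NOR A2) NOR (A5 NOR A2)) NOR ((((A5 NOR A1) NOR (A5 NOR A1)) NOR ((A5 NOR A1) NOR (A5 NOR A1))) NOR ((((A5 NOR A5) NOR (A1 NOR A1)) NOR ((A5 NOR A5) NOR (A1 NOR A1))) NOR (((A5 NOR A5) NOR (A1 NOR A1)) NOR ((A5 NOR A5) NOR (A1 NOR A1)))))))) NOR ((((((A5 NOR A2) NOR (A5 NOR A2)) NOR ((A5 NOR A2) NOR (A5 NOR A2))) NOR (((((A5 NOR A1) NOR (A5 NOR A1)) NOR ((A5 NOR A1) NOR (A5 NOR A1))) NOR ((((A5 NOR A5) NOR (A1 NOR A1)) NOR ((A5 NOR A5) NOR (A1 NOR A1))) NOR (((A5 NOR A5) NOR (A1 NOR A1)) NOR ((A5 NOR A5) NOR (A1 NOR A1))))) NOR ((((A5 NOR A1) NOR (A5 NOR A1)) NOR ((A5 NOR A1) NOR (A5 NOR A1))) NOR ((((A5 NOR A5) NOR (A1 NOR A1)) NOR ((A5 NOR A5) NOR (A1 NOR A1))) NOR (((A5 NOR A5) NOR (A1 NOR A1)) NOR ((A5 NOR A5) NOR (A1 NOR A1))))))) NOR ((((A5 NOR A2) NOR (A5 NOR A2)) NOR ((A5 NOR A2) NOR (A5 NOR A2))) NOR (((((A5 NOR A1) NOR (A5 NOR A1)) NOR ((A5 NOR A1) NOR (A5 NOR A1))) NOR ((((A5 NOR A5) NOR (A1 NOR A1)) NOR ((A5 NOR A5) NOR (A1 NOR A1))) NOR (((A5 NOR A5) NOR (A1 NOR A1)) NOR ((A5 NOR A5) NOR (A1 NOR A1))))) NOR ((((A5 NOR A1) NOR (A5 NOR A1)) NOR ((A5 NOR A1) NOR (A5 NOR A1))) NOR ((((A5 NOR A5) NOR (A1 NOR A1)) NOR ((A5 NOR A5) NOR (A1 NOR A1))) NOR (((A5 NOR A5) NOR (A1 NOR A1)) NOR ((A5 NOR A5) NOR (A1 NOR A1)))))))) NOR (((((A5 NOR A2) NOR (A5 NOR A2)) NOR ((A5 NOR A2) NOR (A5 NOR A2))) NOR (((((A5 NOR A1) NOR (A5 NOR A1)) NOR ((A5 NOR A1) NOR (A5 NOR A1))) NOR ((((A5 NOR A5) NOR (A1 NOR A1)) NOR ((A5 NOR A5) NOR (A1 NOR A1))) NOR (((A5 NOR A5) NOR (A1 NOR A1)) NOR ((A5 NOR A5) NOR (A1 NOR A1))))) NOR ((((A5 NOR A1) NOR (A5 NOR A1)) NOR ((A5 NOR A1) NOR (A5 NOR A1))) NOR ((((A5 NOR A5) NOR (A1 NOR A1)) NOR ((A5 NOR A5) NOR (A1 NOR A1))) NOR (((A5 NOR A5) NOR (A1 NOR A1)) NOR ((A5 NOR A5) NOR (A1 NOR A1))))))) NOR ((((A5 NOR A2) NOR (A5 NOR A2)) NOR ((A5 NOR A2) NOR (A5 NOR A2))) NOR (((((A5 NOR A1) NOR (A5 NOR A1)) NOR ((A5 NOR A1) NOR (A5 NOR A1))) NOR ((((A5 NOR A5) NOR (A1 NOR A1)) NOR ((A5 NOR A5) NOR (A1 NOR A1))) NOR (((A5 NOR A5) NOR (A1 NOR A1)) NOR ((A5 NOR A5) NOR (A1 NOR A1))))) NOR ((((A5 NOR A1) NOR (A5 NOR A1)) NOR ((A5 NOR A1) NOR (A5 NOR A1))) NOR ((((A5 NOR A5) NOR (A1 NOR A1)) NOR ((A5 NOR A5) NOR (A1 NOR A1))) NOR (((A5 NOR A5) NOR (A1 NOR A1)) NOR ((A5 NOR A5) NOR (A1 NOR A1))))))))))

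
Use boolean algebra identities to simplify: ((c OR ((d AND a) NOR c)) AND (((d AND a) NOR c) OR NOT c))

By distribution ((E OR v) AND (E OR NOT v) = E):
= ((d AND a) NOR c)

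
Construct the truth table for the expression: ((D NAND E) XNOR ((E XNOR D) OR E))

E | D | Output
--------------
0 | 0 | 1
0 | 1 | 0
1 | 0 | 1
1 | 1 | 0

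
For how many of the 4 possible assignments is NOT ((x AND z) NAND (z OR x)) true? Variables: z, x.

Satisfying assignments: (1,1)
Count: 1 out of 4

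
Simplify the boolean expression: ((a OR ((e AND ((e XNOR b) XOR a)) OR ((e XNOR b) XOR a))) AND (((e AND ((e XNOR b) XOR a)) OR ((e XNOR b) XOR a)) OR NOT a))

By distribution ((E OR v) AND (E OR NOT v) = E) then absorption (E OR (E AND v) = E):
= ((e XNOR b) XOR a)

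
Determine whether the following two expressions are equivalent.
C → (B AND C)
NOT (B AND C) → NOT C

Yes, Contrapositive is always equivalent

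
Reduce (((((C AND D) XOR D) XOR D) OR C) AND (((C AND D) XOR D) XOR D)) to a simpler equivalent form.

By absorption (E AND (E OR v) = E) then XOR self-cancellation ((E XOR v) XOR v = E):
= (C AND D)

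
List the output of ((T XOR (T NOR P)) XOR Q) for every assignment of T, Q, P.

T | Q | P | Output
------------------
0 | 0 | 0 | 1
0 | 0 | 1 | 0
0 | 1 | 0 | 0
0 | 1 | 1 | 1
1 | 0 | 0 | 1
1 | 0 | 1 | 1
1 | 1 | 0 | 0
1 | 1 | 1 | 0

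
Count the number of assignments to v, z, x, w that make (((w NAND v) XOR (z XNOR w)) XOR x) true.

Satisfying assignments: (0,0,0,1), (0,0,1,0), (0,1,0,0), (0,1,1,1), (1,0,1,0), (1,0,1,1), (1,1,0,0), (1,1,0,1)
Count: 8 out of 16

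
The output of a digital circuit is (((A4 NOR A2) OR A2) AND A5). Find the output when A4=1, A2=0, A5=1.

Substituting: (((1 NOR 0) OR 0) AND 1)
= 0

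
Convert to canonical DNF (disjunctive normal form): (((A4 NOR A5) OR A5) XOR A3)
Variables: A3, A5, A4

(NOT A3 AND NOT A5 AND NOT A4) OR (NOT A3 AND A5 AND NOT A4) OR (NOT A3 AND A5 AND A4) OR (A3 AND NOT A5 AND A4)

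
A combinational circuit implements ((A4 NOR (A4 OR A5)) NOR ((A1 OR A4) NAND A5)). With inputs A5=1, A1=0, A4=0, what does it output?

Substituting: ((0 NOR (0 OR 1)) NOR ((0 OR 0) NAND 1))
= 0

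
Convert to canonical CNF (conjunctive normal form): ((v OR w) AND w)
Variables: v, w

(v OR w) AND (NOT v OR w)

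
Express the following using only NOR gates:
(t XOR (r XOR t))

((((t NOR ((((r NOR t) NOR (r NOR t)) NOR ((r NOR t) NOR (r NOR t))) NOR ((((r NOR r) NOR (t NOR t)) NOR ((r NOR r) NOR (t NOR t))) NOR (((r NOR r) NOR (t NOR t)) NOR ((r NOR r) NOR (t NOR t)))))) NOR (t NOR ((((r NOR t) NOR (r NOR t)) NOR ((r NOR t) NOR (r NOR t))) NOR ((((r NOR r) NOR (t NOR t)) NOR ((r NOR r) NOR (t NOR t))) NOR (((r NOR r) NOR (t NOR t)) NOR ((r NOR r) NOR (t NOR t))))))) NOR ((t NOR ((((r NOR t) NOR (r NOR t)) NOR ((r NOR t) NOR (r NOR t))) NOR ((((r NOR r) NOR (t NOR t)) NOR ((r NOR r) NOR (t NOR t))) NOR (((r NOR r) NOR (t NOR t)) NOR ((r NOR r) NOR (t NOR t)))))) NOR (t NOR ((((r NOR t) NOR (r NOR t)) NOR ((r NOR t) NOR (r NOR t))) NOR ((((r NOR r) NOR (t NOR t)) NOR ((r NOR r) NOR (t NOR t))) NOR (((r NOR r) NOR (t NOR t)) NOR ((r NOR r) NOR (t NOR t)))))))) NOR ((((t NOR t) NOR (((((r NOR t) NOR (r NOR t)) NOR ((r NOR t) NOR (r NOR t))) NOR ((((r NOR r) NOR (t NOR t)) NOR ((r NOR r) NOR (t NOR t))) NOR (((r NOR r) NOR (t NOR t)) NOR ((r NOR r) NOR (t NOR t))))) NOR ((((r NOR t) NOR (r NOR t)) NOR ((r NOR t) NOR (r NOR t))) NOR ((((r NOR r) NOR (t NOR t)) NOR ((r NOR r) NOR (t NOR t))) NOR (((r NOR r) NOR (t NOR t)) NOR ((r NOR r) NOR (t NOR t))))))) NOR ((t NOR t) NOR (((((r NOR t) NOR (r NOR t)) NOR ((r NOR t) NOR (r NOR t))) NOR ((((r NOR r) NOR (t NOR t)) NOR ((r NOR r) NOR (t NOR t))) NOR (((r NOR r) NOR (t NOR t)) NOR ((r NOR r) NOR (t NOR t))))) NOR ((((r NOR t) NOR (r NOR t)) NOR ((r NOR t) NOR (r NOR t))) NOR ((((r NOR r) NOR (t NOR t)) NOR ((r NOR r) NOR (t NOR t))) NOR (((r NOR r) NOR (t NOR t)) NOR ((r NOR r) NOR (t NOR t)))))))) NOR (((t NOR t) NOR (((((r NOR t) NOR (r NOR t)) NOR ((r NOR t) NOR (r NOR t))) NOR ((((r NOR r) NOR (t NOR t)) NOR ((r NOR r) NOR (t NOR t))) NOR (((r NOR r) NOR (t NOR t)) NOR ((r NOR r) NOR (t NOR t))))) NOR ((((r NOR t) NOR (r NOR t)) NOR ((r NOR t) NOR (r NOR t))) NOR ((((r NOR r) NOR (t NOR t)) NOR ((r NOR r) NOR (t NOR t))) NOR (((r NOR r) NOR (t NOR t)) NOR ((r NOR r) NOR (t NOR t))))))) NOR ((t NOR t) NOR (((((r NOR t) NOR (r NOR t)) NOR ((r NOR t) NOR (r NOR t))) NOR ((((r NOR r) NOR (t NOR t)) NOR ((r NOR r) NOR (t NOR t))) NOR (((r NOR r) NOR (t NOR t)) NOR ((r NOR r) NOR (t NOR t))))) NOR ((((r NOR t) NOR (r NOR t)) NOR ((r NOR t) NOR (r NOR t))) NOR ((((r NOR r) NOR (t NOR t)) NOR ((r NOR r) NOR (t NOR t))) NOR (((r NOR r) NOR (t NOR t)) NOR ((r NOR r) NOR (t NOR t))))))))))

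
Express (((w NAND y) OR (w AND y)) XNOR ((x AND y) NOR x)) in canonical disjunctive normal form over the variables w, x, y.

(NOT w AND NOT x AND NOT y) OR (NOT w AND NOT x AND y) OR (w AND NOT x AND NOT y) OR (w AND NOT x AND y)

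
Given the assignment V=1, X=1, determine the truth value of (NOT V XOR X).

Substituting: (NOT 1 XOR 1)
= 1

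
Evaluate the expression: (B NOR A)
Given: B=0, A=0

Substituting: (0 NOR 0)
= 1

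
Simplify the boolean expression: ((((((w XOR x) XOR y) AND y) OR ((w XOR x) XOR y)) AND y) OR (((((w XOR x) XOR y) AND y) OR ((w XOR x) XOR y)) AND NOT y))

By distribution ((E AND v) OR (E AND NOT v) = E) then absorption (E OR (E AND v) = E):
= ((w XOR x) XOR y)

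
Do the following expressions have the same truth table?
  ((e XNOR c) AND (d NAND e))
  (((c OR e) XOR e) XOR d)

No. Counterexample: with c=0, d=0, e=0, Expression 1 = 1 but Expression 2 = 0.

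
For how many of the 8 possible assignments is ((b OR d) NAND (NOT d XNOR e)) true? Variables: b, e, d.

Satisfying assignments: (0,0,0), (0,1,0), (0,1,1), (1,0,0), (1,1,1)
Count: 5 out of 8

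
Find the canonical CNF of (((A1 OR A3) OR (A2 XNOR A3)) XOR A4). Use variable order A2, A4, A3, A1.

(A2 OR NOT A4 OR A3 OR A1) AND (A2 OR NOT A4 OR A3 OR NOT A1) AND (A2 OR NOT A4 OR NOT A3 OR A1) AND (A2 OR NOT A4 OR NOT A3 OR NOT A1) AND (NOT A2 OR A4 OR A3 OR A1) AND (NOT A2 OR NOT A4 OR A3 OR NOT A1) AND (NOT A2 OR NOT A4 OR NOT A3 OR A1) AND (NOT A2 OR NOT A4 OR NOT A3 OR NOT A1)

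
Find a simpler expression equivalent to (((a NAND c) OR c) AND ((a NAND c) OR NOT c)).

By distribution ((E OR v) AND (E OR NOT v) = E):
= (a NAND c)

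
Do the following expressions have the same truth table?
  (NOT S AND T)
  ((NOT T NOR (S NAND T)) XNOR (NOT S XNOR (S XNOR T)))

Yes, they are equivalent — the two output columns agree on all 4 assignments:
S | T | Expression 1 | Expression 2
-----------------------------------
0 | 0 | 0 | 0
0 | 1 | 1 | 1
1 | 0 | 0 | 0
1 | 1 | 0 | 0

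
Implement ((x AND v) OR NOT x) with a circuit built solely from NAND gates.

((((x NAND v) NAND (x NAND v)) NAND ((x NAND v) NAND (x NAND v))) NAND ((x NAND x) NAND (x NAND x)))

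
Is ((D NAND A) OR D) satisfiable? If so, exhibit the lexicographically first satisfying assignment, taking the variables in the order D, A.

D=0, A=0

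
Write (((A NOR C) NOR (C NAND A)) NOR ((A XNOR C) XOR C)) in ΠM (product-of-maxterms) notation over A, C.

ΠM(0, 1, 3) = (A OR C) AND (A OR NOT C) AND (NOT A OR NOT C)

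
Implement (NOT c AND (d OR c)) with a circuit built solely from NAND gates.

(((c NAND c) NAND ((d NAND d) NAND (c NAND c))) NAND ((c NAND c) NAND ((d NAND d) NAND (c NAND c))))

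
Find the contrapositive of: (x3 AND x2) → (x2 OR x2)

Contrapositive: NOT (x2 OR x2) → NOT (x3 AND x2)
Note: A statement and its contrapositive are logically equivalent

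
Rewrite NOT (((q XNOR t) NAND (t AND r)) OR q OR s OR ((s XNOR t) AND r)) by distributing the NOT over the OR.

NOT ((q XNOR t) NAND (t AND r)) AND NOT q AND NOT s AND NOT ((s XNOR t) AND r)
De Morgan's: NOT(OR of terms) = AND of negations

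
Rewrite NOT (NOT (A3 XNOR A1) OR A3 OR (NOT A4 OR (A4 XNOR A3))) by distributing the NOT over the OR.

(A3 XNOR A1) AND NOT A3 AND NOT (NOT A4 OR (A4 XNOR A3))
De Morgan's: NOT(OR of terms) = AND of negations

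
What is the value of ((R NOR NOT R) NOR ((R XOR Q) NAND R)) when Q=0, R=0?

Substituting: ((0 NOR NOT 0) NOR ((0 XOR 0) NAND 0))
= 0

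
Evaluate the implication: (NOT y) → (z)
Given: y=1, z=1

Antecedent (NOT y) = 0; consequent (z) = 1.
0 → 1 = 1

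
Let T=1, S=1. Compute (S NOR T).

Substituting: (1 NOR 1)
= 0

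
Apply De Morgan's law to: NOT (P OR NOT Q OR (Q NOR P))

NOT P AND Q AND NOT (Q NOR P)
De Morgan's: NOT(OR of terms) = AND of negations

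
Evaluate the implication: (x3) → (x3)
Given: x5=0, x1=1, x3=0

Antecedent (x3) = 0; consequent (x3) = 0.
0 → 0 = 1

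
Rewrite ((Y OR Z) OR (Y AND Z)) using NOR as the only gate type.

((((Y NOR Z) NOR (Y NOR Z)) NOR ((Y NOR Y) NOR (Z NOR Z))) NOR (((Y NOR Z) NOR (Y NOR Z)) NOR ((Y NOR Y) NOR (Z NOR Z))))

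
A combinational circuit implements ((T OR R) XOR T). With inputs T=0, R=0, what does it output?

Substituting: ((0 OR 0) XOR 0)
= 0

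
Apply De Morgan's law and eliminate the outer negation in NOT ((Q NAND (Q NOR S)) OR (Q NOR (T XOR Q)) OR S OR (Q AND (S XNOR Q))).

NOT (Q NAND (Q NOR S)) AND NOT (Q NOR (T XOR Q)) AND NOT S AND NOT (Q AND (S XNOR Q))
De Morgan's: NOT(OR of terms) = AND of negations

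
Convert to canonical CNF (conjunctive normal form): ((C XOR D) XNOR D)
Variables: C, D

(NOT C OR D) AND (NOT C OR NOT D)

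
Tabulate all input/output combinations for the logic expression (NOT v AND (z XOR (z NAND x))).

x | v | z | Output
------------------
0 | 0 | 0 | 1
0 | 0 | 1 | 0
0 | 1 | 0 | 0
0 | 1 | 1 | 0
1 | 0 | 0 | 1
1 | 0 | 1 | 1
1 | 1 | 0 | 0
1 | 1 | 1 | 0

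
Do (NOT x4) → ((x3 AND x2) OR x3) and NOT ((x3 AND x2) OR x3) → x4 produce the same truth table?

Yes, Contrapositive is always equivalent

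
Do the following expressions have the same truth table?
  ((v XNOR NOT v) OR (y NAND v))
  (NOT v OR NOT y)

Yes, they are equivalent — the two output columns agree on all 4 assignments:
v | y | Expression 1 | Expression 2
-----------------------------------
0 | 0 | 1 | 1
0 | 1 | 1 | 1
1 | 0 | 1 | 1
1 | 1 | 0 | 0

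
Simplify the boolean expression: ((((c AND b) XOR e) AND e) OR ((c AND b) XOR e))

By absorption (E OR (E AND v) = E):
= ((c AND b) XOR e)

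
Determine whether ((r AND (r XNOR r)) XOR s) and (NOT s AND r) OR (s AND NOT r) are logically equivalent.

Yes, they are equivalent — the two output columns agree on all 4 assignments:
s | r | Expression 1 | Expression 2
-----------------------------------
0 | 0 | 0 | 0
0 | 1 | 1 | 1
1 | 0 | 1 | 1
1 | 1 | 0 | 0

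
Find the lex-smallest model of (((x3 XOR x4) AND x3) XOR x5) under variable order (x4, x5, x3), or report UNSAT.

x4=0, x5=0, x3=1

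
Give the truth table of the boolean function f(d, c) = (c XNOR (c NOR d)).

d | c | Output
--------------
0 | 0 | 0
0 | 1 | 0
1 | 0 | 1
1 | 1 | 0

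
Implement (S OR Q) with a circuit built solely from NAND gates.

((S NAND S) NAND (Q NAND Q))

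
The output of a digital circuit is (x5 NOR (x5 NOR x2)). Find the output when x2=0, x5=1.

Substituting: (1 NOR (1 NOR 0))
= 0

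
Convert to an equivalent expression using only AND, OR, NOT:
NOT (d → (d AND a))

d AND NOT (d AND a)
(Negated implication: NOT(A → B) = A AND NOT B)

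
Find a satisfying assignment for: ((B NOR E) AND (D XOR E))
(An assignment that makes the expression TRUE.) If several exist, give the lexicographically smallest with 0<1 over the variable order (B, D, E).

B=0, D=1, E=0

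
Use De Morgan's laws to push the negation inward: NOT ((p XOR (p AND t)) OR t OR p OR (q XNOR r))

NOT (p XOR (p AND t)) AND NOT t AND NOT p AND NOT (q XNOR r)
De Morgan's: NOT(OR of terms) = AND of negations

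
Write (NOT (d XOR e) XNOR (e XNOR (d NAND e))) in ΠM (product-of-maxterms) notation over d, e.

ΠM(0, 1, 3) = (d OR e) AND (d OR NOT e) AND (NOT d OR NOT e)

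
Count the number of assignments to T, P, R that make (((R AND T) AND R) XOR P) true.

Satisfying assignments: (0,1,0), (0,1,1), (1,0,1), (1,1,0)
Count: 4 out of 8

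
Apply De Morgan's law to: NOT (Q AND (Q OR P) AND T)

NOT Q OR NOT (Q OR P) OR NOT T
De Morgan's: NOT(AND of terms) = OR of negations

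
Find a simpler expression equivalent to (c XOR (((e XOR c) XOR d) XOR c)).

By XOR self-cancellation ((E XOR v) XOR v = E):
= ((e XOR c) XOR d)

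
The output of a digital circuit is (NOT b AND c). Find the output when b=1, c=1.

Substituting: (NOT 1 AND 1)
= 0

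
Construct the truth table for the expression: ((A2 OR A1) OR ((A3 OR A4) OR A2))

A2 | A4 | A1 | A3 | Output
--------------------------
0 | 0 | 0 | 0 | 0
0 | 0 | 0 | 1 | 1
0 | 0 | 1 | 0 | 1
0 | 0 | 1 | 1 | 1
0 | 1 | 0 | 0 | 1
0 | 1 | 0 | 1 | 1
0 | 1 | 1 | 0 | 1
0 | 1 | 1 | 1 | 1
1 | 0 | 0 | 0 | 1
1 | 0 | 0 | 1 | 1
1 | 0 | 1 | 0 | 1
1 | 0 | 1 | 1 | 1
1 | 1 | 0 | 0 | 1
1 | 1 | 0 | 1 | 1
1 | 1 | 1 | 0 | 1
1 | 1 | 1 | 1 | 1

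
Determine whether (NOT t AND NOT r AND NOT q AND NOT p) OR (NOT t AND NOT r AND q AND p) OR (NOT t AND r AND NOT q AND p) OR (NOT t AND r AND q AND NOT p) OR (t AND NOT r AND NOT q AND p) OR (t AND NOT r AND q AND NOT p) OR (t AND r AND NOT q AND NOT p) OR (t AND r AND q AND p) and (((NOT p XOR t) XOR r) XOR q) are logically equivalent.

Yes, they are equivalent — the two output columns agree on all 16 assignments:
t | r | q | p | Expression 1 | Expression 2
-------------------------------------------
0 | 0 | 0 | 0 | 1 | 1
0 | 0 | 0 | 1 | 0 | 0
0 | 0 | 1 | 0 | 0 | 0
0 | 0 | 1 | 1 | 1 | 1
0 | 1 | 0 | 0 | 0 | 0
0 | 1 | 0 | 1 | 1 | 1
0 | 1 | 1 | 0 | 1 | 1
0 | 1 | 1 | 1 | 0 | 0
1 | 0 | 0 | 0 | 0 | 0
1 | 0 | 0 | 1 | 1 | 1
1 | 0 | 1 | 0 | 1 | 1
1 | 0 | 1 | 1 | 0 | 0
1 | 1 | 0 | 0 | 1 | 1
1 | 1 | 0 | 1 | 0 | 0
1 | 1 | 1 | 0 | 0 | 0
1 | 1 | 1 | 1 | 1 | 1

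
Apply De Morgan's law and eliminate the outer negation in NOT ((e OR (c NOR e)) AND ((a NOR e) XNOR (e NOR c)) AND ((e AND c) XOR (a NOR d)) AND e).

NOT (e OR (c NOR e)) OR NOT ((a NOR e) XNOR (e NOR c)) OR NOT ((e AND c) XOR (a NOR d)) OR NOT e
De Morgan's: NOT(AND of terms) = OR of negations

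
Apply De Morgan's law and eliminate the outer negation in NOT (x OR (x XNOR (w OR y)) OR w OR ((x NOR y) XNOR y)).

NOT x AND NOT (x XNOR (w OR y)) AND NOT w AND NOT ((x NOR y) XNOR y)
De Morgan's: NOT(OR of terms) = AND of negations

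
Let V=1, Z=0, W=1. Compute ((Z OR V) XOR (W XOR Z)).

Substituting: ((0 OR 1) XOR (1 XOR 0))
= 0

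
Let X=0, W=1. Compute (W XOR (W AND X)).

Substituting: (1 XOR (1 AND 0))
= 1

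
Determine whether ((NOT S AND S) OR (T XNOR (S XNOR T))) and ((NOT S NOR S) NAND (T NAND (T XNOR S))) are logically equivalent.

No. Counterexample: with T=0, S=0, Expression 1 = 0 but Expression 2 = 1.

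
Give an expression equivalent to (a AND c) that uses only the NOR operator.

((a NOR a) NOR (c NOR c))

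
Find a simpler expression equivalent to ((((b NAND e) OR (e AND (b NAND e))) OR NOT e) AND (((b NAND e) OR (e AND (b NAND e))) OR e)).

By distribution ((E OR v) AND (E OR NOT v) = E) then absorption (E OR (E AND v) = E):
= (b NAND e)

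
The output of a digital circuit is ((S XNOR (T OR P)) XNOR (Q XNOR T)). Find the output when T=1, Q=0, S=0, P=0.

Substituting: ((0 XNOR (1 OR 0)) XNOR (0 XNOR 1))
= 1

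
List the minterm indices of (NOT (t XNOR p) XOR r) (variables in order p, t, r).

Σm(1, 2, 4, 7) = (NOT p AND NOT t AND r) OR (NOT p AND t AND NOT r) OR (p AND NOT t AND NOT r) OR (p AND t AND r)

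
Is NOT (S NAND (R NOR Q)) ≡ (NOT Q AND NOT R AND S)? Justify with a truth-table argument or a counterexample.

Yes, they are equivalent — the two output columns agree on all 8 assignments:
Q | R | S | Expression 1 | Expression 2
---------------------------------------
0 | 0 | 0 | 0 | 0
0 | 0 | 1 | 1 | 1
0 | 1 | 0 | 0 | 0
0 | 1 | 1 | 0 | 0
1 | 0 | 0 | 0 | 0
1 | 0 | 1 | 0 | 0
1 | 1 | 0 | 0 | 0
1 | 1 | 1 | 0 | 0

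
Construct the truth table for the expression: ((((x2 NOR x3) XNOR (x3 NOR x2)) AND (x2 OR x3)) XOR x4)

x4 | x3 | x2 | Output
---------------------
0 | 0 | 0 | 0
0 | 0 | 1 | 1
0 | 1 | 0 | 1
0 | 1 | 1 | 1
1 | 0 | 0 | 1
1 | 0 | 1 | 0
1 | 1 | 0 | 0
1 | 1 | 1 | 0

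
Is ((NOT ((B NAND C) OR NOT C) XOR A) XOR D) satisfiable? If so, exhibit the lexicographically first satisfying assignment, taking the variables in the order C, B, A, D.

C=0, B=0, A=0, D=1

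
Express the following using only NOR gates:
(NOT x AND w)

(((x NOR x) NOR (x NOR x)) NOR (w NOR w))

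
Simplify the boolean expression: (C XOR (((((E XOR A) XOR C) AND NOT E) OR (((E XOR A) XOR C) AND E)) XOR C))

By XOR self-cancellation ((E XOR v) XOR v = E) then distribution ((E AND v) OR (E AND NOT v) = E):
= ((E XOR A) XOR C)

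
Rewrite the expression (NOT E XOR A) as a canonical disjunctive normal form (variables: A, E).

(NOT A AND NOT E) OR (A AND E)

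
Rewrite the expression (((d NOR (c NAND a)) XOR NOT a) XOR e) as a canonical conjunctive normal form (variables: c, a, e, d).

(c OR a OR NOT e OR d) AND (c OR a OR NOT e OR NOT d) AND (c OR NOT a OR e OR d) AND (c OR NOT a OR e OR NOT d) AND (NOT c OR a OR NOT e OR d) AND (NOT c OR a OR NOT e OR NOT d) AND (NOT c OR NOT a OR e OR NOT d) AND (NOT c OR NOT a OR NOT e OR d)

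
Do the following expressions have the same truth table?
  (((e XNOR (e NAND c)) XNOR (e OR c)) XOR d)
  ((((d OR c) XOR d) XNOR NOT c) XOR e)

No. Counterexample: with d=0, e=0, c=0, Expression 1 = 1 but Expression 2 = 0.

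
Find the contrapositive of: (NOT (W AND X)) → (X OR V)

Contrapositive: NOT (X OR V) → (W AND X)
Note: A statement and its contrapositive are logically equivalent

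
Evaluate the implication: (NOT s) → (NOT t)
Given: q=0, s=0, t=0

Antecedent (NOT s) = 1; consequent (NOT t) = 1.
1 → 1 = 1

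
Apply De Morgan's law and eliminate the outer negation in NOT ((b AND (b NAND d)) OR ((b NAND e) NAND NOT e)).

NOT (b AND (b NAND d)) AND NOT ((b NAND e) NAND NOT e)
De Morgan's: NOT(OR of terms) = AND of negations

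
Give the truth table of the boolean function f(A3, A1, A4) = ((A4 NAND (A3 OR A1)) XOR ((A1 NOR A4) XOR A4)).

A3 | A1 | A4 | Output
---------------------
0 | 0 | 0 | 0
0 | 0 | 1 | 0
0 | 1 | 0 | 1
0 | 1 | 1 | 1
1 | 0 | 0 | 0
1 | 0 | 1 | 1
1 | 1 | 0 | 1
1 | 1 | 1 | 1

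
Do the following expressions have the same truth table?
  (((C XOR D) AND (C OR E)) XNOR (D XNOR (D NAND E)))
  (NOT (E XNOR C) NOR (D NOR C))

No. Counterexample: with D=0, C=0, E=0, Expression 1 = 1 but Expression 2 = 0.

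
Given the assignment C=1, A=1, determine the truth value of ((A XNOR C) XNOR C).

Substituting: ((1 XNOR 1) XNOR 1)
= 1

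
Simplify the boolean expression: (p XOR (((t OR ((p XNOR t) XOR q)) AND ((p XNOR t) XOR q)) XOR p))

By XOR self-cancellation ((E XOR v) XOR v = E) then absorption (E AND (E OR v) = E):
= ((p XNOR t) XOR q)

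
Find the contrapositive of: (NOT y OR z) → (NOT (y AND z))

Contrapositive: (y AND z) → NOT (NOT y OR z)
Note: A statement and its contrapositive are logically equivalent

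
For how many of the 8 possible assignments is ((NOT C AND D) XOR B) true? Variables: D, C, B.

Satisfying assignments: (0,0,1), (0,1,1), (1,0,0), (1,1,1)
Count: 4 out of 8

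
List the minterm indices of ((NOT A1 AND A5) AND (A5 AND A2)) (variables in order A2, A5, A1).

Σm(6) = (A2 AND A5 AND NOT A1)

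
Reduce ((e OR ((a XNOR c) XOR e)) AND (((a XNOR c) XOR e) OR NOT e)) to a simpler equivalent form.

By distribution ((E OR v) AND (E OR NOT v) = E):
= ((a XNOR c) XOR e)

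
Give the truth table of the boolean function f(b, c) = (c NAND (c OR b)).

b | c | Output
--------------
0 | 0 | 1
0 | 1 | 0
1 | 0 | 1
1 | 1 | 0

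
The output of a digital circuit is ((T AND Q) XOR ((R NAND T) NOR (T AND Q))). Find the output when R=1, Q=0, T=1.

Substituting: ((1 AND 0) XOR ((1 NAND 1) NOR (1 AND 0)))
= 1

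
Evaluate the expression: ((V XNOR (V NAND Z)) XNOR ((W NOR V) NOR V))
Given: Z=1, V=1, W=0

Substituting: ((1 XNOR (1 NAND 1)) XNOR ((0 NOR 1) NOR 1))
= 1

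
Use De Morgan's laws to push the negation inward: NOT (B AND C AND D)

NOT B OR NOT C OR NOT D
De Morgan's: NOT(AND of terms) = OR of negations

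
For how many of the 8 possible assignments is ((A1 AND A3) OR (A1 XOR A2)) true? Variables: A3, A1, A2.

Satisfying assignments: (0,0,1), (0,1,0), (1,0,1), (1,1,0), (1,1,1)
Count: 5 out of 8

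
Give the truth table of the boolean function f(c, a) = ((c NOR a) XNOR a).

c | a | Output
--------------
0 | 0 | 0
0 | 1 | 0
1 | 0 | 1
1 | 1 | 0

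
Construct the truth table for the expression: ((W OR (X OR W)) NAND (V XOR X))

X | W | V | Output
------------------
0 | 0 | 0 | 1
0 | 0 | 1 | 1
0 | 1 | 0 | 1
0 | 1 | 1 | 0
1 | 0 | 0 | 0
1 | 0 | 1 | 1
1 | 1 | 0 | 0
1 | 1 | 1 | 1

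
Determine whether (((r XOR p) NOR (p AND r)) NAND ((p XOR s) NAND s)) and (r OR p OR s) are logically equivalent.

Yes, they are equivalent — the two output columns agree on all 8 assignments:
r | p | s | Expression 1 | Expression 2
---------------------------------------
0 | 0 | 0 | 0 | 0
0 | 0 | 1 | 1 | 1
0 | 1 | 0 | 1 | 1
0 | 1 | 1 | 1 | 1
1 | 0 | 0 | 1 | 1
1 | 0 | 1 | 1 | 1
1 | 1 | 0 | 1 | 1
1 | 1 | 1 | 1 | 1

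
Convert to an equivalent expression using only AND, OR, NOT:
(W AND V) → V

NOT (W AND V) OR V
(Implication elimination: A → B = NOT A OR B)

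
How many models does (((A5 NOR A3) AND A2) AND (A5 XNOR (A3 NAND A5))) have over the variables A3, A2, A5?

No assignment satisfies the expression.
Count: 0 out of 8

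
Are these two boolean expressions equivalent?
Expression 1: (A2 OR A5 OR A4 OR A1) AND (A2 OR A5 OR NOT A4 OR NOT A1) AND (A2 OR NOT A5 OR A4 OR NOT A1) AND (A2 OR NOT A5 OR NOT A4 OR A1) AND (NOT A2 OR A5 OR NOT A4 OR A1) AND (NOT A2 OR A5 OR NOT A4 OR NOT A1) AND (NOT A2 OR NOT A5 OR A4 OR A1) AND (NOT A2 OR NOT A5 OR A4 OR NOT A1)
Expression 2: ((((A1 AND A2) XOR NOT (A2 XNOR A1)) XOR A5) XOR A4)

Yes, they are equivalent — the two output columns agree on all 16 assignments:
A2 | A5 | A4 | A1 | Expression 1 | Expression 2
-----------------------------------------------
0 | 0 | 0 | 0 | 0 | 0
0 | 0 | 0 | 1 | 1 | 1
0 | 0 | 1 | 0 | 1 | 1
0 | 0 | 1 | 1 | 0 | 0
0 | 1 | 0 | 0 | 1 | 1
0 | 1 | 0 | 1 | 0 | 0
0 | 1 | 1 | 0 | 0 | 0
0 | 1 | 1 | 1 | 1 | 1
1 | 0 | 0 | 0 | 1 | 1
1 | 0 | 0 | 1 | 1 | 1
1 | 0 | 1 | 0 | 0 | 0
1 | 0 | 1 | 1 | 0 | 0
1 | 1 | 0 | 0 | 0 | 0
1 | 1 | 0 | 1 | 0 | 0
1 | 1 | 1 | 0 | 1 | 1
1 | 1 | 1 | 1 | 1 | 1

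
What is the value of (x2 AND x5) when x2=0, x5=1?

Substituting: (0 AND 1)
= 0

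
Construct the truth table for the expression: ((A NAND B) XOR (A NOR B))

A | B | Output
--------------
0 | 0 | 0
0 | 1 | 1
1 | 0 | 1
1 | 1 | 0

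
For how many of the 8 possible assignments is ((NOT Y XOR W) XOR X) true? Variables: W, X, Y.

Satisfying assignments: (0,0,0), (0,1,1), (1,0,1), (1,1,0)
Count: 4 out of 8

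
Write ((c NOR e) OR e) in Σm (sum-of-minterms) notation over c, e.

Σm(0, 1, 3) = (NOT c AND NOT e) OR (NOT c AND e) OR (c AND e)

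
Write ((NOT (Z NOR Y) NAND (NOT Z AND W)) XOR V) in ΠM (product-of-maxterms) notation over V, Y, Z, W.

ΠM(5, 8, 9, 10, 11, 12, 14, 15) = (V OR NOT Y OR Z OR NOT W) AND (NOT V OR Y OR Z OR W) AND (NOT V OR Y OR Z OR NOT W) AND (NOT V OR Y OR NOT Z OR W) AND (NOT V OR Y OR NOT Z OR NOT W) AND (NOT V OR NOT Y OR Z OR W) AND (NOT V OR NOT Y OR NOT Z OR W) AND (NOT V OR NOT Y OR NOT Z OR NOT W)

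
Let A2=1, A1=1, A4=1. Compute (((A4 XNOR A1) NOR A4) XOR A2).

Substituting: (((1 XNOR 1) NOR 1) XOR 1)
= 1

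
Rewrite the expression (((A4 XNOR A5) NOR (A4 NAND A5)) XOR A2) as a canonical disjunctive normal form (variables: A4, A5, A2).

(NOT A4 AND NOT A5 AND A2) OR (NOT A4 AND A5 AND A2) OR (A4 AND NOT A5 AND A2) OR (A4 AND A5 AND A2)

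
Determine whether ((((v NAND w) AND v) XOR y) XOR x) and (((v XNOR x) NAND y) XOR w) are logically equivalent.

No. Counterexample: with v=0, w=0, y=0, x=0, Expression 1 = 0 but Expression 2 = 1.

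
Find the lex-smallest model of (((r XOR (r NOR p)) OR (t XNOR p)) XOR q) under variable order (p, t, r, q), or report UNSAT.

p=0, t=0, r=0, q=0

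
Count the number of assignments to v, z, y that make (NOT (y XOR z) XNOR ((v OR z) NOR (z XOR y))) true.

Satisfying assignments: (0,0,0), (0,0,1), (0,1,0), (1,0,1), (1,1,0)
Count: 5 out of 8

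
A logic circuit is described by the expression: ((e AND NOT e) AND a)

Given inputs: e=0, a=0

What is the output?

Substituting: ((0 AND NOT 0) AND 0)
= 0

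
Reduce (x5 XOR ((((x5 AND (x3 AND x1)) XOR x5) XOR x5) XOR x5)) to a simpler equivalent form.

By XOR self-cancellation ((E XOR v) XOR v = E) then XOR self-cancellation ((E XOR v) XOR v = E):
= (x5 AND (x3 AND x1))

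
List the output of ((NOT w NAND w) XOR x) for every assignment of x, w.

x | w | Output
--------------
0 | 0 | 1
0 | 1 | 1
1 | 0 | 0
1 | 1 | 0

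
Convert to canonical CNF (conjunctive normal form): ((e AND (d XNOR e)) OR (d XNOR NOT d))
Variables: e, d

(e OR d) AND (e OR NOT d) AND (NOT e OR d)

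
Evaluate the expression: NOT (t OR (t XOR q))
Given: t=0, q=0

Substituting: NOT (0 OR (0 XOR 0))
= 1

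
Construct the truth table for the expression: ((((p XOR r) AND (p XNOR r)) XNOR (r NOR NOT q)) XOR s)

q | p | r | s | Output
----------------------
0 | 0 | 0 | 0 | 1
0 | 0 | 0 | 1 | 0
0 | 0 | 1 | 0 | 1
0 | 0 | 1 | 1 | 0
0 | 1 | 0 | 0 | 1
0 | 1 | 0 | 1 | 0
0 | 1 | 1 | 0 | 1
0 | 1 | 1 | 1 | 0
1 | 0 | 0 | 0 | 0
1 | 0 | 0 | 1 | 1
1 | 0 | 1 | 0 | 1
1 | 0 | 1 | 1 | 0
1 | 1 | 0 | 0 | 0
1 | 1 | 0 | 1 | 1
1 | 1 | 1 | 0 | 1
1 | 1 | 1 | 1 | 0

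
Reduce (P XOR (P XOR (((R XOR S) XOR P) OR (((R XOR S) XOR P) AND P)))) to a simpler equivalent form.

By XOR self-cancellation ((E XOR v) XOR v = E) then absorption (E OR (E AND v) = E):
= ((R XOR S) XOR P)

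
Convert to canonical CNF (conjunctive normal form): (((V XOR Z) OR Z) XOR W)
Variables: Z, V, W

(Z OR V OR W) AND (Z OR NOT V OR NOT W) AND (NOT Z OR V OR NOT W) AND (NOT Z OR NOT V OR NOT W)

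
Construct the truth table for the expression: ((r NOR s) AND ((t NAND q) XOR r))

q | r | s | t | Output
----------------------
0 | 0 | 0 | 0 | 1
0 | 0 | 0 | 1 | 1
0 | 0 | 1 | 0 | 0
0 | 0 | 1 | 1 | 0
0 | 1 | 0 | 0 | 0
0 | 1 | 0 | 1 | 0
0 | 1 | 1 | 0 | 0
0 | 1 | 1 | 1 | 0
1 | 0 | 0 | 0 | 1
1 | 0 | 0 | 1 | 0
1 | 0 | 1 | 0 | 0
1 | 0 | 1 | 1 | 0
1 | 1 | 0 | 0 | 0
1 | 1 | 0 | 1 | 0
1 | 1 | 1 | 0 | 0
1 | 1 | 1 | 1 | 0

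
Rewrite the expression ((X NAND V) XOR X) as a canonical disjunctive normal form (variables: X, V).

(NOT X AND NOT V) OR (NOT X AND V) OR (X AND V)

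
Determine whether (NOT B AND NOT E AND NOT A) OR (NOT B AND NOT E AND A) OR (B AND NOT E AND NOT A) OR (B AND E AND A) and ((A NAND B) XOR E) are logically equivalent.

Yes, they are equivalent — the two output columns agree on all 8 assignments:
B | E | A | Expression 1 | Expression 2
---------------------------------------
0 | 0 | 0 | 1 | 1
0 | 0 | 1 | 1 | 1
0 | 1 | 0 | 0 | 0
0 | 1 | 1 | 0 | 0
1 | 0 | 0 | 1 | 1
1 | 0 | 1 | 0 | 0
1 | 1 | 0 | 0 | 0
1 | 1 | 1 | 1 | 1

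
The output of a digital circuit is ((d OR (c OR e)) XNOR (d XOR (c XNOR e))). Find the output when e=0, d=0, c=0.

Substituting: ((0 OR (0 OR 0)) XNOR (0 XOR (0 XNOR 0)))
= 0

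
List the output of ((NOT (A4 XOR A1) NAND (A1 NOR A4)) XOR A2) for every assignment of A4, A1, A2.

A4 | A1 | A2 | Output
---------------------
0 | 0 | 0 | 0
0 | 0 | 1 | 1
0 | 1 | 0 | 1
0 | 1 | 1 | 0
1 | 0 | 0 | 1
1 | 0 | 1 | 0
1 | 1 | 0 | 1
1 | 1 | 1 | 0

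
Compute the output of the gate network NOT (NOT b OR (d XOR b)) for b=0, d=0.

Substituting: NOT (NOT 0 OR (0 XOR 0))
= 0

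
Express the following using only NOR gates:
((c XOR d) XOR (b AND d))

((((((((c NOR d) NOR (c NOR d)) NOR ((c NOR d) NOR (c NOR d))) NOR ((((c NOR c) NOR (d NOR d)) NOR ((c NOR c) NOR (d NOR d))) NOR (((c NOR c) NOR (d NOR d)) NOR ((c NOR c) NOR (d NOR d))))) NOR ((b NOR b) NOR (d NOR d))) NOR (((((c NOR d) NOR (c NOR d)) NOR ((c NOR d) NOR (c NOR d))) NOR ((((c NOR c) NOR (d NOR d)) NOR ((c NOR c) NOR (d NOR d))) NOR (((c NOR c) NOR (d NOR d)) NOR ((c NOR c) NOR (d NOR d))))) NOR ((b NOR b) NOR (d NOR d)))) NOR ((((((c NOR d) NOR (c NOR d)) NOR ((c NOR d) NOR (c NOR d))) NOR ((((c NOR c) NOR (d NOR d)) NOR ((c NOR c) NOR (d NOR d))) NOR (((c NOR c) NOR (d NOR d)) NOR ((c NOR c) NOR (d NOR d))))) NOR ((b NOR b) NOR (d NOR d))) NOR (((((c NOR d) NOR (c NOR d)) NOR ((c NOR d) NOR (c NOR d))) NOR ((((c NOR c) NOR (d NOR d)) NOR ((c NOR c) NOR (d NOR d))) NOR (((c NOR c) NOR (d NOR d)) NOR ((c NOR c) NOR (d NOR d))))) NOR ((b NOR b) NOR (d NOR d))))) NOR ((((((((c NOR d) NOR (c NOR d)) NOR ((c NOR d) NOR (c NOR d))) NOR ((((c NOR c) NOR (d NOR d)) NOR ((c NOR c) NOR (d NOR d))) NOR (((c NOR c) NOR (d NOR d)) NOR ((c NOR c) NOR (d NOR d))))) NOR ((((c NOR d) NOR (c NOR d)) NOR ((c NOR d) NOR (c NOR d))) NOR ((((c NOR c) NOR (d NOR d)) NOR ((c NOR c) NOR (d NOR d))) NOR (((c NOR c) NOR (d NOR d)) NOR ((c NOR c) NOR (d NOR d)))))) NOR (((b NOR b) NOR (d NOR d)) NOR ((b NOR b) NOR (d NOR d)))) NOR ((((((c NOR d) NOR (c NOR d)) NOR ((c NOR d) NOR (c NOR d))) NOR ((((c NOR c) NOR (d NOR d)) NOR ((c NOR c) NOR (d NOR d))) NOR (((c NOR c) NOR (d NOR d)) NOR ((c NOR c) NOR (d NOR d))))) NOR ((((c NOR d) NOR (c NOR d)) NOR ((c NOR d) NOR (c NOR d))) NOR ((((c NOR c) NOR (d NOR d)) NOR ((c NOR c) NOR (d NOR d))) NOR (((c NOR c) NOR (d NOR d)) NOR ((c NOR c) NOR (d NOR d)))))) NOR (((b NOR b) NOR (d NOR d)) NOR ((b NOR b) NOR (d NOR d))))) NOR (((((((c NOR d) NOR (c NOR d)) NOR ((c NOR d) NOR (c NOR d))) NOR ((((c NOR c) NOR (d NOR d)) NOR ((c NOR c) NOR (d NOR d))) NOR (((c NOR c) NOR (d NOR d)) NOR ((c NOR c) NOR (d NOR d))))) NOR ((((c NOR d) NOR (c NOR d)) NOR ((c NOR d) NOR (c NOR d))) NOR ((((c NOR c) NOR (d NOR d)) NOR ((c NOR c) NOR (d NOR d))) NOR (((c NOR c) NOR (d NOR d)) NOR ((c NOR c) NOR (d NOR d)))))) NOR (((b NOR b) NOR (d NOR d)) NOR ((b NOR b) NOR (d NOR d)))) NOR ((((((c NOR d) NOR (c NOR d)) NOR ((c NOR d) NOR (c NOR d))) NOR ((((c NOR c) NOR (d NOR d)) NOR ((c NOR c) NOR (d NOR d))) NOR (((c NOR c) NOR (d NOR d)) NOR ((c NOR c) NOR (d NOR d))))) NOR ((((c NOR d) NOR (c NOR d)) NOR ((c NOR d) NOR (c NOR d))) NOR ((((c NOR c) NOR (d NOR d)) NOR ((c NOR c) NOR (d NOR d))) NOR (((c NOR c) NOR (d NOR d)) NOR ((c NOR c) NOR (d NOR d)))))) NOR (((b NOR b) NOR (d NOR d)) NOR ((b NOR b) NOR (d NOR d)))))))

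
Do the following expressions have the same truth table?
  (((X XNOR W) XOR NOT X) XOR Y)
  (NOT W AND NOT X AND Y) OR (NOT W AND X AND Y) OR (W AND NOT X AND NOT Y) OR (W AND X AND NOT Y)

Yes, they are equivalent — the two output columns agree on all 8 assignments:
W | X | Y | Expression 1 | Expression 2
---------------------------------------
0 | 0 | 0 | 0 | 0
0 | 0 | 1 | 1 | 1
0 | 1 | 0 | 0 | 0
0 | 1 | 1 | 1 | 1
1 | 0 | 0 | 1 | 1
1 | 0 | 1 | 0 | 0
1 | 1 | 0 | 1 | 1
1 | 1 | 1 | 0 | 0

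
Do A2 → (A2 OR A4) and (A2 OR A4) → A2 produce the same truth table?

No, Converse is not equivalent to original (counterexample: A4=1, A2=0)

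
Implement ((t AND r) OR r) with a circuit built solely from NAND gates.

((((t NAND r) NAND (t NAND r)) NAND ((t NAND r) NAND (t NAND r))) NAND (r NAND r))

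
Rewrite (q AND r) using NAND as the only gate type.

((q NAND r) NAND (q NAND r))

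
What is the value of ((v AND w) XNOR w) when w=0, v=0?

Substituting: ((0 AND 0) XNOR 0)
= 1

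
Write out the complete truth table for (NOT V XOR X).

V | X | Output
--------------
0 | 0 | 1
0 | 1 | 0
1 | 0 | 0
1 | 1 | 1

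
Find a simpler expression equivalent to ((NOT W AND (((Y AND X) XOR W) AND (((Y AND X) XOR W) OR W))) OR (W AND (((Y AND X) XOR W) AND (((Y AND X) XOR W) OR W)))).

By distribution ((E AND v) OR (E AND NOT v) = E) then absorption (E AND (E OR v) = E):
= ((Y AND X) XOR W)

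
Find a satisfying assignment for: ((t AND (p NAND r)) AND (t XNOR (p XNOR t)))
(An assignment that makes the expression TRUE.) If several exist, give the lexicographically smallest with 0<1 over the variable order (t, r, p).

t=1, r=0, p=1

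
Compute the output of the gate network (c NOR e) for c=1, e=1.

Substituting: (1 NOR 1)
= 0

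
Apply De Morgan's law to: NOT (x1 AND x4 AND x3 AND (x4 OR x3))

NOT x1 OR NOT x4 OR NOT x3 OR NOT (x4 OR x3)
De Morgan's: NOT(AND of terms) = OR of negations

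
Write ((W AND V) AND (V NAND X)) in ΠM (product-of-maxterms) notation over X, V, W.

ΠM(0, 1, 2, 4, 5, 6, 7) = (X OR V OR W) AND (X OR V OR NOT W) AND (X OR NOT V OR W) AND (NOT X OR V OR W) AND (NOT X OR V OR NOT W) AND (NOT X OR NOT V OR W) AND (NOT X OR NOT V OR NOT W)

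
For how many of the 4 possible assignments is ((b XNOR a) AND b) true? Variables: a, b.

Satisfying assignments: (1,1)
Count: 1 out of 4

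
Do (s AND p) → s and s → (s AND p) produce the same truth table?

No, Converse is not equivalent to original (counterexample: s=1, t=0, p=0)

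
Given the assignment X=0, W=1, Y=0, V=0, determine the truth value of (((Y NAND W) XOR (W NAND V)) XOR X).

Substituting: (((0 NAND 1) XOR (1 NAND 0)) XOR 0)
= 0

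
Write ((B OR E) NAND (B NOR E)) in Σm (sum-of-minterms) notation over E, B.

Σm(0, 1, 2, 3) = (NOT E AND NOT B) OR (NOT E AND B) OR (E AND NOT B) OR (E AND B)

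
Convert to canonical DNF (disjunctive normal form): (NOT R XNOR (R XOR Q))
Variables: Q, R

(Q AND NOT R) OR (Q AND R)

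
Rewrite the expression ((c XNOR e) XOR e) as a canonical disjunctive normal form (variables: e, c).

(NOT e AND NOT c) OR (e AND NOT c)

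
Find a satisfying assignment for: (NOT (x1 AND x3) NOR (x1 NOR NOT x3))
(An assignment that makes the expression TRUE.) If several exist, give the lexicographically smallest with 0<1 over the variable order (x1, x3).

x1=1, x3=1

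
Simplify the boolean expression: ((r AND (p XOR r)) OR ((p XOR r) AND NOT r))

By distribution ((E AND v) OR (E AND NOT v) = E):
= (p XOR r)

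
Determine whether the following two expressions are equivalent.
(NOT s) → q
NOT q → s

Yes, Contrapositive is always equivalent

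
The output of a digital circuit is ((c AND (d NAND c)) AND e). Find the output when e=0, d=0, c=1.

Substituting: ((1 AND (0 NAND 1)) AND 0)
= 0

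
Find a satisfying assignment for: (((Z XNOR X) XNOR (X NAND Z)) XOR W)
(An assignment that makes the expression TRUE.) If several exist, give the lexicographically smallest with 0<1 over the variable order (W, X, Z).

W=0, X=0, Z=0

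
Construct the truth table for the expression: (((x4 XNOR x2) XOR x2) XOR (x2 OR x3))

x3 | x4 | x2 | Output
---------------------
0 | 0 | 0 | 1
0 | 0 | 1 | 0
0 | 1 | 0 | 0
0 | 1 | 1 | 1
1 | 0 | 0 | 0
1 | 0 | 1 | 0
1 | 1 | 0 | 1
1 | 1 | 1 | 1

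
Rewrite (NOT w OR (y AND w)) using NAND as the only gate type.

(((w NAND w) NAND (w NAND w)) NAND (((y NAND w) NAND (y NAND w)) NAND ((y NAND w) NAND (y NAND w))))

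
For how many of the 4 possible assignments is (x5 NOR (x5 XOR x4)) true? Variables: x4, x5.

Satisfying assignments: (0,0)
Count: 1 out of 4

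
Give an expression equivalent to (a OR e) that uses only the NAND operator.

((a NAND a) NAND (e NAND e))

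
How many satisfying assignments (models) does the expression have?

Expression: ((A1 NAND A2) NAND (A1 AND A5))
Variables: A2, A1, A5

Satisfying assignments: (0,0,0), (0,0,1), (0,1,0), (1,0,0), (1,0,1), (1,1,0), (1,1,1)
Count: 7 out of 8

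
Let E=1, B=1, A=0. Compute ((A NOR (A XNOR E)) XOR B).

Substituting: ((0 NOR (0 XNOR 1)) XOR 1)
= 0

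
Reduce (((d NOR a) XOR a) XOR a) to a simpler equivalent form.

By XOR self-cancellation ((E XOR v) XOR v = E):
= (d NOR a)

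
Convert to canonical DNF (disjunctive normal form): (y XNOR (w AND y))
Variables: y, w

(NOT y AND NOT w) OR (NOT y AND w) OR (y AND w)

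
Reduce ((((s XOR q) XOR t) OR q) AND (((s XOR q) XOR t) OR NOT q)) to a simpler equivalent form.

By distribution ((E OR v) AND (E OR NOT v) = E):
= ((s XOR q) XOR t)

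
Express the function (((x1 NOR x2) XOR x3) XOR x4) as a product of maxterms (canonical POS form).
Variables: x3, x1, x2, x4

ΠM(1, 2, 4, 6, 8, 11, 13, 15) = (x3 OR x1 OR x2 OR NOT x4) AND (x3 OR x1 OR NOT x2 OR x4) AND (x3 OR NOT x1 OR x2 OR x4) AND (x3 OR NOT x1 OR NOT x2 OR x4) AND (NOT x3 OR x1 OR x2 OR x4) AND (NOT x3 OR x1 OR NOT x2 OR NOT x4) AND (NOT x3 OR NOT x1 OR x2 OR NOT x4) AND (NOT x3 OR NOT x1 OR NOT x2 OR NOT x4)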